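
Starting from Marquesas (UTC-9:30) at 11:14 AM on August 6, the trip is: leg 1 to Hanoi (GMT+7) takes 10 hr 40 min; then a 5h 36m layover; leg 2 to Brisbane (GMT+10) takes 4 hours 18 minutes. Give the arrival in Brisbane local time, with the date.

3:18 AM on Aug 8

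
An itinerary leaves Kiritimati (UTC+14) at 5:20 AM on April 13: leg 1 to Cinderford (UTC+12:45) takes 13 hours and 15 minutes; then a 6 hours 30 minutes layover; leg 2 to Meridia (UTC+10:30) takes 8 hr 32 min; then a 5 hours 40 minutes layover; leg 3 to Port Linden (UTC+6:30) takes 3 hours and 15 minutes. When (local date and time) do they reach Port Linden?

11:02 AM on Apr 14

Convert departure to UTC: 5:20 AM − 14:00 = 3:20 PM UTC on Apr 12.
Add 13 hours 15 minutes leg 1 → 4:35 AM UTC (Apr 13).
Add 6 hours and 30 minutes layover in Cinderford → 11:05 AM UTC.
Add 8 hours and 32 minutes leg 2 → 7:37 PM UTC.
Add 5 hours 40 minutes layover in Meridia → 1:17 AM UTC (Apr 14).
Add 3 hours 15 minutes leg 3 → 4:32 AM UTC.
Port Linden is UTC+6:30, so local arrival = 4:32 AM + 6:30 = 11:02 AM on Apr 14.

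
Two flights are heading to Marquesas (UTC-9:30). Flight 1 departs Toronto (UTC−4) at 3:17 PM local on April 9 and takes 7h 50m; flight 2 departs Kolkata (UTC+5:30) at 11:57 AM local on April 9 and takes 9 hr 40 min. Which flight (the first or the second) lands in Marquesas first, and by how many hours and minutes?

Flight 1 in UTC: 3:17 PM + 4:00 = 7:17 PM on Apr 9.
+7 hours and 50 minutes → arrive 3:07 AM UTC on Apr 10.
Flight 2 in UTC: 11:57 AM − 5:30 = 6:27 AM on Apr 9.
+9 hours and 40 minutes → arrive 4:07 PM UTC on Apr 9.
Flight 2 lands earlier by 11 hours.

the second, by 11 hours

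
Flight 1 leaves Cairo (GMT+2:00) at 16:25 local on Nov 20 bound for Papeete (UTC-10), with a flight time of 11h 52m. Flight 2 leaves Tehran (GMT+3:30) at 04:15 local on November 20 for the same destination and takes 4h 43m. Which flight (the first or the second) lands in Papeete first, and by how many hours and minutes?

Flight 1 in UTC: 16:25 − 2:00 = 14:25 on Nov 20.
+11 hours and 52 minutes → arrive 02:17 UTC on Nov 21.
Flight 2 in UTC: 04:15 − 3:30 = 00:45 on Nov 20.
+4 hours 43 minutes → arrive 05:28 UTC on Nov 20.
Flight 2 lands earlier by 20 hours 49 minutes.

the second, by 20 hours 49 minutes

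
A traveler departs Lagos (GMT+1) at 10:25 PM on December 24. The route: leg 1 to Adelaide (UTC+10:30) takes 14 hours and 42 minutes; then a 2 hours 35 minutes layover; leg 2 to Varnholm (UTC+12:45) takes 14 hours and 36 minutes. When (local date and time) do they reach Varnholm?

6:03 PM on December 26

Convert departure to UTC: 10:25 PM − 1:00 = 9:25 PM UTC on Dec 24.
Add 14 hours 42 minutes leg 1 → 12:07 PM UTC (Dec 25).
Add 2 hours and 35 minutes layover in Adelaide → 2:42 PM UTC.
Add 14 hours and 36 minutes leg 2 → 5:18 AM UTC (Dec 26).
Varnholm is UTC+12:45, so local arrival = 5:18 AM + 12:45 = 6:03 PM on Dec 26.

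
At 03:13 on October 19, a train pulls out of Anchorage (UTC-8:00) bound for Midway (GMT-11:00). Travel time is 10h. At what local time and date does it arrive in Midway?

10:13 on October 19

Midway is 3:00 behind Anchorage.
After 10 hours it is 13:13 in Anchorage.
Shift by the zone difference: 13:13 − 3:00 = 10:13 on Oct 19 in Midway.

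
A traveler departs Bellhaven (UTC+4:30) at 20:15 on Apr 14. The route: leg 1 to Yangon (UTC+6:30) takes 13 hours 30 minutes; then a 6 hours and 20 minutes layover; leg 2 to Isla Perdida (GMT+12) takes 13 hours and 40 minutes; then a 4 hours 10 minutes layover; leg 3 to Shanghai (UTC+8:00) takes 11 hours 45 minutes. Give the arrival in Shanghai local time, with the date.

01:10 on April 17

Convert departure to UTC: 20:15 − 4:30 = 15:45 UTC on Apr 14.
Add 13 hours 30 minutes leg 1 → 05:15 UTC (Apr 15).
Add 6 hours 20 minutes layover in Yangon → 11:35 UTC.
Add 13 hours 40 minutes leg 2 → 01:15 UTC (Apr 16).
Add 4 hours and 10 minutes layover in Isla Perdida → 05:25 UTC.
Add 11 hours 45 minutes leg 3 → 17:10 UTC.
Shanghai is UTC+8:00, so local arrival = 17:10 + 8:00 = 01:10 on Apr 17.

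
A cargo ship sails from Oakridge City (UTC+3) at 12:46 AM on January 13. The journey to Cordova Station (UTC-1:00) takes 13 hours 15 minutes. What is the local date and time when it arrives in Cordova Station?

10:01 AM on January 13

Convert departure to UTC: 12:46 AM − 3:00 = 9:46 PM UTC on Jan 12.
Add 13 hours and 15 minutes travel time → 11:01 AM UTC (Jan 13).
Cordova Station is UTC−1:00, so local arrival = 11:01 AM − 1:00 = 10:01 AM on Jan 13.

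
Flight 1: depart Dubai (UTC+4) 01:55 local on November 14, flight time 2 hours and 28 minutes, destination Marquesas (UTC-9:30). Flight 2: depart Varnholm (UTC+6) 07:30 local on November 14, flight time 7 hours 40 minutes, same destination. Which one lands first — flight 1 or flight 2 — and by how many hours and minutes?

Flight 1 in UTC: 01:55 − 4:00 = 21:55 on Nov 13.
+2 hours and 28 minutes → arrive 00:23 UTC on Nov 14.
Flight 2 in UTC: 07:30 − 6:00 = 01:30 on Nov 14.
+7 hours and 40 minutes → arrive 09:10 UTC on Nov 14.
Flight 1 lands earlier by 8 hours 47 minutes.

the first, by 8 hours 47 minutes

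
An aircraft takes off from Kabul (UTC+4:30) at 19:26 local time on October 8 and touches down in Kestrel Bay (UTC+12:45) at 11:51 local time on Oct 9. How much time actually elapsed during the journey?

8 hours 10 minutes

Departure in UTC: 19:26 − 4:30 = 14:56 on Oct 8.
Arrival in UTC: 11:51 − 12:45 = 23:06 on Oct 8.
Elapsed = 23:06 − 14:56 = 8 hours 10 minutes.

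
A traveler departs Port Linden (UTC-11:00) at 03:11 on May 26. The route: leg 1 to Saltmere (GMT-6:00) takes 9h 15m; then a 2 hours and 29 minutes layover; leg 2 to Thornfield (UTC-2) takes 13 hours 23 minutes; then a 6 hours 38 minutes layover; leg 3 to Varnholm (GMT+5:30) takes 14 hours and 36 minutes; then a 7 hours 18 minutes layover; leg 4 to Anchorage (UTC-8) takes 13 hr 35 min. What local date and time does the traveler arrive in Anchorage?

Convert departure to UTC: 03:11 + 11:00 = 14:11 UTC on May 26.
Add 9 hours 15 minutes leg 1 → 23:26 UTC.
Add 2 hours and 29 minutes layover in Saltmere → 01:55 UTC (May 27).
Add 13 hours and 23 minutes leg 2 → 15:18 UTC.
Add 6 hours and 38 minutes layover in Thornfield → 21:56 UTC.
Add 14 hours and 36 minutes leg 3 → 12:32 UTC (May 28).
Add 7 hours 18 minutes layover in Varnholm → 19:50 UTC.
Add 13 hours and 35 minutes leg 4 → 09:25 UTC (May 29).
Anchorage is UTC−8:00, so local arrival = 09:25 − 8:00 = 01:25 on May 29.

01:25 on May 29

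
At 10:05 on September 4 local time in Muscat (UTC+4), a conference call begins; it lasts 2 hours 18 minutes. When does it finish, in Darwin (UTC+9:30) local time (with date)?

17:53 on Sep 4

Darwin is 5:30 ahead of Muscat.
After 2 hours 18 minutes it is 12:23 in Muscat.
Shift by the zone difference: 12:23 + 5:30 = 17:53 on Sep 4 in Darwin.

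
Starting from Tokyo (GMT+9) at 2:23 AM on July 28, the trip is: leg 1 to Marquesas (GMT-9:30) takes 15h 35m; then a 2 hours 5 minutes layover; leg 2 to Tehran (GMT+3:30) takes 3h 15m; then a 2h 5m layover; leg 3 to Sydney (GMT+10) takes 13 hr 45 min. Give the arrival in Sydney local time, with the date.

4:08 PM on Jul 29

Convert departure to UTC: 2:23 AM − 9:00 = 5:23 PM UTC on Jul 27.
Add 15 hours and 35 minutes leg 1 → 8:58 AM UTC (Jul 28).
Add 2 hours 5 minutes layover in Marquesas → 11:03 AM UTC.
Add 3 hours and 15 minutes leg 2 → 2:18 PM UTC.
Add 2 hours and 5 minutes layover in Tehran → 4:23 PM UTC.
Add 13 hours and 45 minutes leg 3 → 6:08 AM UTC (Jul 29).
Sydney is UTC+10:00, so local arrival = 6:08 AM + 10:00 = 4:08 PM on Jul 29.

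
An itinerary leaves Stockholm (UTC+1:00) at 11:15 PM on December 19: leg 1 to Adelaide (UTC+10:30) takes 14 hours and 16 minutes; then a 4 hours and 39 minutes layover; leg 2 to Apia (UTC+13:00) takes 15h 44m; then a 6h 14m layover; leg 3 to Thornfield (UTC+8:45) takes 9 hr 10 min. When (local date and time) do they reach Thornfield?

9:03 AM on December 22

Convert departure to UTC: 11:15 PM − 1:00 = 10:15 PM UTC on Dec 19.
Add 14 hours and 16 minutes leg 1 → 12:31 PM UTC (Dec 20).
Add 4 hours 39 minutes layover in Adelaide → 5:10 PM UTC.
Add 15 hours 44 minutes leg 2 → 8:54 AM UTC (Dec 21).
Add 6 hours 14 minutes layover in Apia → 3:08 PM UTC.
Add 9 hours 10 minutes leg 3 → 12:18 AM UTC (Dec 22).
Thornfield is UTC+8:45, so local arrival = 12:18 AM + 8:45 = 9:03 AM on Dec 22.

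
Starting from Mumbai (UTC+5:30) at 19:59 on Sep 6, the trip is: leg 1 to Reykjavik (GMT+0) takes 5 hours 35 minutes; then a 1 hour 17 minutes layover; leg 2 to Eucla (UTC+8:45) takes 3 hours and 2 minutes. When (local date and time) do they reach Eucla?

Convert departure to UTC: 19:59 − 5:30 = 14:29 UTC on Sep 6.
Add 5 hours 35 minutes leg 1 → 20:04 UTC.
Add 1 hour 17 minutes layover in Reykjavik → 21:21 UTC.
Add 3 hours 2 minutes leg 2 → 00:23 UTC (Sep 7).
Eucla is UTC+8:45, so local arrival = 00:23 + 8:45 = 09:08 on Sep 7.

09:08 on Sep 7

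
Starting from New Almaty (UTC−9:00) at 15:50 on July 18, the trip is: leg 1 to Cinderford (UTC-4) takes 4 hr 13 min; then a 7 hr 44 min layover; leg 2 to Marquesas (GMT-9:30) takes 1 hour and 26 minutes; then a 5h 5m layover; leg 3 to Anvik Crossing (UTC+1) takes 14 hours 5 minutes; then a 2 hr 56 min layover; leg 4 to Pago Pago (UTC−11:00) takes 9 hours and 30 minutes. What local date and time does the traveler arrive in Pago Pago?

Convert departure to UTC: 15:50 + 9:00 = 00:50 UTC on Jul 19.
Add 4 hours 13 minutes leg 1 → 05:03 UTC.
Add 7 hours 44 minutes layover in Cinderford → 12:47 UTC.
Add 1 hour and 26 minutes leg 2 → 14:13 UTC.
Add 5 hours and 5 minutes layover in Marquesas → 19:18 UTC.
Add 14 hours and 5 minutes leg 3 → 09:23 UTC (Jul 20).
Add 2 hours and 56 minutes layover in Anvik Crossing → 12:19 UTC.
Add 9 hours and 30 minutes leg 4 → 21:49 UTC.
Pago Pago is UTC−11:00, so local arrival = 21:49 − 11:00 = 10:49 on Jul 20.

10:49 on July 20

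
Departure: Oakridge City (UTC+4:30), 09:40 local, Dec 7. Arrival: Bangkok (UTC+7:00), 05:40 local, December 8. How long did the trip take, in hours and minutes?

17 hours 30 minutes

Departure in UTC: 09:40 − 4:30 = 05:10 on Dec 7.
Arrival in UTC: 05:40 − 7:00 = 22:40 on Dec 7.
Elapsed = 22:40 − 05:10 = 17 hours 30 minutes.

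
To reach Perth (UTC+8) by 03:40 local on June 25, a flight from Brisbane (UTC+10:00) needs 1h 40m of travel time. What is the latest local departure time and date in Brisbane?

Target arrival in UTC: 03:40 − 8:00 = 19:40 on Jun 24.
Subtract 1 hour and 40 minutes → departure 18:00 UTC on Jun 24.
Brisbane is UTC+10:00: 18:00 + 10:00 = 04:00 on Jun 25.

04:00 on Jun 25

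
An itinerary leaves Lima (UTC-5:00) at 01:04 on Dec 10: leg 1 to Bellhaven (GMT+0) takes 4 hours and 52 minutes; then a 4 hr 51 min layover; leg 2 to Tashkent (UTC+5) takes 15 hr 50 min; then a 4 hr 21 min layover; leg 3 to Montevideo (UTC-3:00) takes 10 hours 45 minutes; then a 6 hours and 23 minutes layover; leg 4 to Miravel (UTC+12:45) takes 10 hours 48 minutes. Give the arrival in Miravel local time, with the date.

Convert departure to UTC: 01:04 + 5:00 = 06:04 UTC on Dec 10.
Add 4 hours and 52 minutes leg 1 → 10:56 UTC.
Add 4 hours 51 minutes layover in Bellhaven → 15:47 UTC.
Add 15 hours and 50 minutes leg 2 → 07:37 UTC (Dec 11).
Add 4 hours 21 minutes layover in Tashkent → 11:58 UTC.
Add 10 hours 45 minutes leg 3 → 22:43 UTC.
Add 6 hours and 23 minutes layover in Montevideo → 05:06 UTC (Dec 12).
Add 10 hours 48 minutes leg 4 → 15:54 UTC.
Miravel is UTC+12:45, so local arrival = 15:54 + 12:45 = 04:39 on Dec 13.

04:39 on Dec 13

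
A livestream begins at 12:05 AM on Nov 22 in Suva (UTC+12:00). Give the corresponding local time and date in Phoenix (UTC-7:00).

5:05 AM on November 21

In UTC: 12:05 AM − 12:00 = 12:05 PM on Nov 21.
Phoenix is UTC−7:00: 12:05 PM − 7:00 = 5:05 AM on Nov 21.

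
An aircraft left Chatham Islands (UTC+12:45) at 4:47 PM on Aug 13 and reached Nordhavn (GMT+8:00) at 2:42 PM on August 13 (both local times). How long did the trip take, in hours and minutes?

2 hours 40 minutes

Departure in UTC: 4:47 PM − 12:45 = 4:02 AM on Aug 13.
Arrival in UTC: 2:42 PM − 8:00 = 6:42 AM on Aug 13.
Elapsed = 6:42 AM − 4:02 AM = 2 hours 40 minutes.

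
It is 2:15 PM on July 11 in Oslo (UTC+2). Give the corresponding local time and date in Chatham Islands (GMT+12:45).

Chatham Islands is 10:45 ahead of Oslo.
Shift by the zone difference: 2:15 PM + 10:45 = 1:00 AM on Jul 12 in Chatham Islands.

1:00 AM on July 12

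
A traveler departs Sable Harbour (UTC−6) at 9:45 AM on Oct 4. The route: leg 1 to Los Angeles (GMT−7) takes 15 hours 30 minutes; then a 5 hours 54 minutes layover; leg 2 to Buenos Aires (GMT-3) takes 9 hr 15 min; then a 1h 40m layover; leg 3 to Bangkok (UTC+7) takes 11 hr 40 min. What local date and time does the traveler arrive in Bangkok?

6:44 PM on October 6

Convert departure to UTC: 9:45 AM + 6:00 = 3:45 PM UTC on Oct 4.
Add 15 hours 30 minutes leg 1 → 7:15 AM UTC (Oct 5).
Add 5 hours and 54 minutes layover in Los Angeles → 1:09 PM UTC.
Add 9 hours 15 minutes leg 2 → 10:24 PM UTC.
Add 1 hour 40 minutes layover in Buenos Aires → 12:04 AM UTC (Oct 6).
Add 11 hours 40 minutes leg 3 → 11:44 AM UTC.
Bangkok is UTC+7:00, so local arrival = 11:44 AM + 7:00 = 6:44 PM on Oct 6.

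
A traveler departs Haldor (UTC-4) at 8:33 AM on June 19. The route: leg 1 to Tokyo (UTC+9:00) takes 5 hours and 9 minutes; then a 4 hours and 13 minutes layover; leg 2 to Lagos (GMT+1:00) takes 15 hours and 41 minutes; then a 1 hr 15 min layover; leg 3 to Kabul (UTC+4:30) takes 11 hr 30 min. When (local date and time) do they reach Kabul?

Convert departure to UTC: 8:33 AM + 4:00 = 12:33 PM UTC on Jun 19.
Add 5 hours 9 minutes leg 1 → 5:42 PM UTC.
Add 4 hours 13 minutes layover in Tokyo → 9:55 PM UTC.
Add 15 hours 41 minutes leg 2 → 1:36 PM UTC (Jun 20).
Add 1 hour and 15 minutes layover in Lagos → 2:51 PM UTC.
Add 11 hours 30 minutes leg 3 → 2:21 AM UTC (Jun 21).
Kabul is UTC+4:30, so local arrival = 2:21 AM + 4:30 = 6:51 AM on Jun 21.

6:51 AM on June 21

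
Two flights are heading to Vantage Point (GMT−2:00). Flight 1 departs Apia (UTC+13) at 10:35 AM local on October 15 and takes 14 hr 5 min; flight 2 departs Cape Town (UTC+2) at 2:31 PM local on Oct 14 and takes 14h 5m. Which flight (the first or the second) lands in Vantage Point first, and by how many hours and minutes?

Flight 1 in UTC: 10:35 AM − 13:00 = 9:35 PM on Oct 14.
+14 hours and 5 minutes → arrive 11:40 AM UTC on Oct 15.
Flight 2 in UTC: 2:31 PM − 2:00 = 12:31 PM on Oct 14.
+14 hours 5 minutes → arrive 2:36 AM UTC on Oct 15.
Flight 2 lands earlier by 9 hours 4 minutes.

the second, by 9 hours 4 minutes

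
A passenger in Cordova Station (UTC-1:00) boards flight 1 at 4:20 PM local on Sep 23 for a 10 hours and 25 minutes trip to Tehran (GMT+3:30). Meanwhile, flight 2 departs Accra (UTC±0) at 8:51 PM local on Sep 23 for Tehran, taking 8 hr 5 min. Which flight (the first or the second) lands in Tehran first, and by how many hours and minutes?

the first, by 1 hour 11 minutes

Flight 1 in UTC: 4:20 PM + 1:00 = 5:20 PM on Sep 23.
+10 hours and 25 minutes → arrive 3:45 AM UTC on Sep 24.
Flight 2 departs at 8:51 PM UTC (Sep 23).
+8 hours and 5 minutes → arrive 4:56 AM UTC on Sep 24.
Flight 1 lands earlier by 1 hour 11 minutes.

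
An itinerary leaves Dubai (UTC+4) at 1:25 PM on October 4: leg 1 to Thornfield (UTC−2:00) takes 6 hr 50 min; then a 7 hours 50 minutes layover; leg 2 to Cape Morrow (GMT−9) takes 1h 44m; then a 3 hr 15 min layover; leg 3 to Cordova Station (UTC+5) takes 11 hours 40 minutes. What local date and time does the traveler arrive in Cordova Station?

Convert departure to UTC: 1:25 PM − 4:00 = 9:25 AM UTC on Oct 4.
Add 6 hours 50 minutes leg 1 → 4:15 PM UTC.
Add 7 hours and 50 minutes layover in Thornfield → 12:05 AM UTC (Oct 5).
Add 1 hour and 44 minutes leg 2 → 1:49 AM UTC.
Add 3 hours and 15 minutes layover in Cape Morrow → 5:04 AM UTC.
Add 11 hours 40 minutes leg 3 → 4:44 PM UTC.
Cordova Station is UTC+5:00, so local arrival = 4:44 PM + 5:00 = 9:44 PM on Oct 5.

9:44 PM on October 5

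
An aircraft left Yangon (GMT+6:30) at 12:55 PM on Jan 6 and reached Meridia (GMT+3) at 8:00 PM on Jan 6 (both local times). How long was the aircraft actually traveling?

Departure in UTC: 12:55 PM − 6:30 = 6:25 AM on Jan 6.
Arrival in UTC: 8:00 PM − 3:00 = 5:00 PM on Jan 6.
Elapsed = 5:00 PM − 6:25 AM = 10 hours 35 minutes.

10 hours 35 minutes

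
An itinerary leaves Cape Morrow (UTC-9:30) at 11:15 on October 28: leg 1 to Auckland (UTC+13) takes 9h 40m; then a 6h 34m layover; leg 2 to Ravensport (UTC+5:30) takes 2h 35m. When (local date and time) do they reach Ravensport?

Convert departure to UTC: 11:15 + 9:30 = 20:45 UTC on Oct 28.
Add 9 hours and 40 minutes leg 1 → 06:25 UTC (Oct 29).
Add 6 hours 34 minutes layover in Auckland → 12:59 UTC.
Add 2 hours and 35 minutes leg 2 → 15:34 UTC.
Ravensport is UTC+5:30, so local arrival = 15:34 + 5:30 = 21:04 on Oct 29.

21:04 on Oct 29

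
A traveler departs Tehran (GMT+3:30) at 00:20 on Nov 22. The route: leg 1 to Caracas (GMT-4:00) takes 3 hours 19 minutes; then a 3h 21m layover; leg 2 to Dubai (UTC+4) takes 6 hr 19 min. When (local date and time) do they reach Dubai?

Convert departure to UTC: 00:20 − 3:30 = 20:50 UTC on Nov 21.
Add 3 hours and 19 minutes leg 1 → 00:09 UTC (Nov 22).
Add 3 hours 21 minutes layover in Caracas → 03:30 UTC.
Add 6 hours and 19 minutes leg 2 → 09:49 UTC.
Dubai is UTC+4:00, so local arrival = 09:49 + 4:00 = 13:49 on Nov 22.

13:49 on November 22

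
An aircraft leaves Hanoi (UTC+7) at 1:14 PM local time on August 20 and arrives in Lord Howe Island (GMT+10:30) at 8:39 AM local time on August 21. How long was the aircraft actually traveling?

Departure in UTC: 1:14 PM − 7:00 = 6:14 AM on Aug 20.
Arrival in UTC: 8:39 AM − 10:30 = 10:09 PM on Aug 20.
Elapsed = 10:09 PM − 6:14 AM = 15 hours 55 minutes.

15 hours 55 minutes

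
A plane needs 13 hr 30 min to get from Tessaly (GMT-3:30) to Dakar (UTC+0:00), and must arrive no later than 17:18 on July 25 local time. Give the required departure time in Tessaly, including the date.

00:18 on July 25

Target arrival is already UTC: 17:18 on Jul 25.
Subtract 13 hours 30 minutes → departure 03:48 UTC on Jul 25.
Tessaly is UTC−3:30: 03:48 − 3:30 = 00:18 on Jul 25.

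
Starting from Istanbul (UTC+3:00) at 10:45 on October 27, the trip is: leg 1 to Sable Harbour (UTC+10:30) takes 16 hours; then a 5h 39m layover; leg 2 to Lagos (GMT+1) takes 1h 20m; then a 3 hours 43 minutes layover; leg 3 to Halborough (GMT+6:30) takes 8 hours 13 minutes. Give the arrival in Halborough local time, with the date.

01:10 on Oct 29

Convert departure to UTC: 10:45 − 3:00 = 07:45 UTC on Oct 27.
Add 16 hours leg 1 → 23:45 UTC.
Add 5 hours and 39 minutes layover in Sable Harbour → 05:24 UTC (Oct 28).
Add 1 hour and 20 minutes leg 2 → 06:44 UTC.
Add 3 hours 43 minutes layover in Lagos → 10:27 UTC.
Add 8 hours 13 minutes leg 3 → 18:40 UTC.
Halborough is UTC+6:30, so local arrival = 18:40 + 6:30 = 01:10 on Oct 29.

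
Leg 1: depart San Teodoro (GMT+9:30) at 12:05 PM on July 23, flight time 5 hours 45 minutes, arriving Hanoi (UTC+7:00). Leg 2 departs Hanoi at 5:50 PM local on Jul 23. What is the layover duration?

Convert departure to UTC: 12:05 PM − 9:30 = 2:35 AM UTC on Jul 23.
Add 5 hours and 45 minutes flight time → 8:20 AM UTC.
Hanoi is UTC+7:00, so local arrival = 8:20 AM + 7:00 = 3:20 PM on Jul 23.
Layover = 5:50 PM − 3:20 PM = 2 hours 30 minutes.

2 hours 30 minutes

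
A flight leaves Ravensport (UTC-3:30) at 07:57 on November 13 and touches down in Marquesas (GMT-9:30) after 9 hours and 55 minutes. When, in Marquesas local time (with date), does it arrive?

11:52 on November 13

Marquesas is 6:00 behind Ravensport.
After 9 hours and 55 minutes it is 17:52 in Ravensport.
Shift by the zone difference: 17:52 − 6:00 = 11:52 on Nov 13 in Marquesas.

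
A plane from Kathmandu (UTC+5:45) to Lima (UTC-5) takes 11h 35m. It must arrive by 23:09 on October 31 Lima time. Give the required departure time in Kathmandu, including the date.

Target arrival in UTC: 23:09 + 5:00 = 04:09 on Nov 1.
Subtract 11 hours and 35 minutes → departure 16:34 UTC on Oct 31.
Kathmandu is UTC+5:45: 16:34 + 5:45 = 22:19 on Oct 31.

22:19 on October 31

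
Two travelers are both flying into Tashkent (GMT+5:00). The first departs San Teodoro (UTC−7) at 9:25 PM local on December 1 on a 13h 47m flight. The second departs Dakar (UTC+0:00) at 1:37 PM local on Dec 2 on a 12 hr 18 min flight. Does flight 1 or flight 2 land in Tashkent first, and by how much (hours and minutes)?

Flight 1 in UTC: 9:25 PM + 7:00 = 4:25 AM on Dec 2.
+13 hours 47 minutes → arrive 6:12 PM UTC on Dec 2.
Flight 2 departs at 1:37 PM UTC (Dec 2).
+12 hours 18 minutes → arrive 1:55 AM UTC on Dec 3.
Flight 1 lands earlier by 7 hours 43 minutes.

the first, by 7 hours 43 minutes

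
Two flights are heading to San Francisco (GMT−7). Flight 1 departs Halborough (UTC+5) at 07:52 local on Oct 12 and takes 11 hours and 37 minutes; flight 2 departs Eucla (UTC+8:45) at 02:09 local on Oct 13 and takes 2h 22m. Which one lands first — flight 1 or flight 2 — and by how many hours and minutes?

Flight 1 in UTC: 07:52 − 5:00 = 02:52 on Oct 12.
+11 hours and 37 minutes → arrive 14:29 UTC on Oct 12.
Flight 2 in UTC: 02:09 − 8:45 = 17:24 on Oct 12.
+2 hours 22 minutes → arrive 19:46 UTC on Oct 12.
Flight 1 lands earlier by 5 hours 17 minutes.

the first, by 5 hours 17 minutes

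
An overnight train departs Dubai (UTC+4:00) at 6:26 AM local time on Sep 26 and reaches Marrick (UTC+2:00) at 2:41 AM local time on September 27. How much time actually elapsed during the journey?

22 hours 15 minutes

Departure in UTC: 6:26 AM − 4:00 = 2:26 AM on Sep 26.
Arrival in UTC: 2:41 AM − 2:00 = 12:41 AM on Sep 27.
Elapsed = 12:41 AM − 2:26 AM (+1 day) = 22 hours 15 minutes.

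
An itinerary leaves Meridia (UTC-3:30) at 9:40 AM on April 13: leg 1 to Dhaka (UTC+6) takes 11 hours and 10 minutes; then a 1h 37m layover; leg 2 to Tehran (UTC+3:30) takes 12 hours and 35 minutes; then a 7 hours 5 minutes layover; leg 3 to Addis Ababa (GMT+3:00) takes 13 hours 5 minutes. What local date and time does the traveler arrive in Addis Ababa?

Convert departure to UTC: 9:40 AM + 3:30 = 1:10 PM UTC on Apr 13.
Add 11 hours and 10 minutes leg 1 → 12:20 AM UTC (Apr 14).
Add 1 hour and 37 minutes layover in Dhaka → 1:57 AM UTC.
Add 12 hours and 35 minutes leg 2 → 2:32 PM UTC.
Add 7 hours and 5 minutes layover in Tehran → 9:37 PM UTC.
Add 13 hours 5 minutes leg 3 → 10:42 AM UTC (Apr 15).
Addis Ababa is UTC+3:00, so local arrival = 10:42 AM + 3:00 = 1:42 PM on Apr 15.

1:42 PM on April 15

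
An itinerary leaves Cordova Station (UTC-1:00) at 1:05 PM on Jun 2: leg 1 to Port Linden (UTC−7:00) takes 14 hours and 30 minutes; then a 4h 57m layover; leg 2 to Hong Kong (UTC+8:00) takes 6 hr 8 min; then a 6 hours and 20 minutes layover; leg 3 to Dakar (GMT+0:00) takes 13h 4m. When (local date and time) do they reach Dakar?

Convert departure to UTC: 1:05 PM + 1:00 = 2:05 PM UTC on Jun 2.
Add 14 hours and 30 minutes leg 1 → 4:35 AM UTC (Jun 3).
Add 4 hours 57 minutes layover in Port Linden → 9:32 AM UTC.
Add 6 hours 8 minutes leg 2 → 3:40 PM UTC.
Add 6 hours and 20 minutes layover in Hong Kong → 10:00 PM UTC.
Add 13 hours and 4 minutes leg 3 → 11:04 AM UTC (Jun 4).
Dakar is UTC+0, so local arrival is the same: 11:04 AM on Jun 4.

11:04 AM on June 4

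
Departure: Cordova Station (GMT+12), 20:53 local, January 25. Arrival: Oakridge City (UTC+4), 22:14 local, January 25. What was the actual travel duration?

Oakridge City is 8:00 behind Cordova Station.
Clock-face elapsed time (ignoring zones) is 1 hour 21 minutes.
Actual elapsed = 1 hour 21 minutes + 8:00 = 9 hours 21 minutes.

9 hours 21 minutes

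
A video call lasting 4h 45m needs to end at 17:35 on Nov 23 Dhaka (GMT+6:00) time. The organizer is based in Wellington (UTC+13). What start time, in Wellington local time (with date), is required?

Target end time in UTC: 17:35 − 6:00 = 11:35 on Nov 23.
Subtract 4 hours and 45 minutes → start 06:50 UTC on Nov 23.
Wellington is UTC+13:00: 06:50 + 13:00 = 19:50 on Nov 23.

19:50 on Nov 23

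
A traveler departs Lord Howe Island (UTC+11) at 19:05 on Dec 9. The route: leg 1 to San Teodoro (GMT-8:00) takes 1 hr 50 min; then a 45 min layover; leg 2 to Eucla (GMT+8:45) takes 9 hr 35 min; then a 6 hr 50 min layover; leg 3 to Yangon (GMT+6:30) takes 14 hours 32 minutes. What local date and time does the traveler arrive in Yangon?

00:07 on Dec 11

Convert departure to UTC: 19:05 − 11:00 = 08:05 UTC on Dec 9.
Add 1 hour 50 minutes leg 1 → 09:55 UTC.
Add 45 minutes layover in San Teodoro → 10:40 UTC.
Add 9 hours and 35 minutes leg 2 → 20:15 UTC.
Add 6 hours 50 minutes layover in Eucla → 03:05 UTC (Dec 10).
Add 14 hours 32 minutes leg 3 → 17:37 UTC.
Yangon is UTC+6:30, so local arrival = 17:37 + 6:30 = 00:07 on Dec 11.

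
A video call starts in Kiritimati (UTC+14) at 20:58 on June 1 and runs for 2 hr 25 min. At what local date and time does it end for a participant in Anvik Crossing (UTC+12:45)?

22:08 on June 1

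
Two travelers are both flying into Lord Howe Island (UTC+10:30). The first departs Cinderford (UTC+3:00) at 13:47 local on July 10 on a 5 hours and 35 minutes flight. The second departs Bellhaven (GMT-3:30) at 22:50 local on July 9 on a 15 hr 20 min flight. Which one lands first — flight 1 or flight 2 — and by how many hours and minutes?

the first, by 1 hour 18 minutes

Flight 1 in UTC: 13:47 − 3:00 = 10:47 on Jul 10.
+5 hours 35 minutes → arrive 16:22 UTC on Jul 10.
Flight 2 in UTC: 22:50 + 3:30 = 02:20 on Jul 10.
+15 hours 20 minutes → arrive 17:40 UTC on Jul 10.
Flight 1 lands earlier by 1 hour 18 minutes.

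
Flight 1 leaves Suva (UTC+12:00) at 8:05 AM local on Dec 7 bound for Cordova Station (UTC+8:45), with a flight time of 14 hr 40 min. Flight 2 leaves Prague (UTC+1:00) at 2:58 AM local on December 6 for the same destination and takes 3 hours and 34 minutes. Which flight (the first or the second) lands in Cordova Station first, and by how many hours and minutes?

Flight 1 in UTC: 8:05 AM − 12:00 = 8:05 PM on Dec 6.
+14 hours and 40 minutes → arrive 10:45 AM UTC on Dec 7.
Flight 2 in UTC: 2:58 AM − 1:00 = 1:58 AM on Dec 6.
+3 hours 34 minutes → arrive 5:32 AM UTC on Dec 6.
Flight 2 lands earlier by 29 hours 13 minutes.

the second, by 29 hours 13 minutes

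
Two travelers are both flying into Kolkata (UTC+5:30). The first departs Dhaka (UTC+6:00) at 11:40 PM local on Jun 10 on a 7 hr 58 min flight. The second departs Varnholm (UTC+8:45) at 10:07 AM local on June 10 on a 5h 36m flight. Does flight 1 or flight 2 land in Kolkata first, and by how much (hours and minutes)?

the second, by 18 hours 40 minutes

Flight 1 in UTC: 11:40 PM − 6:00 = 5:40 PM on Jun 10.
+7 hours 58 minutes → arrive 1:38 AM UTC on Jun 11.
Flight 2 in UTC: 10:07 AM − 8:45 = 1:22 AM on Jun 10.
+5 hours and 36 minutes → arrive 6:58 AM UTC on Jun 10.
Flight 2 lands earlier by 18 hours 40 minutes.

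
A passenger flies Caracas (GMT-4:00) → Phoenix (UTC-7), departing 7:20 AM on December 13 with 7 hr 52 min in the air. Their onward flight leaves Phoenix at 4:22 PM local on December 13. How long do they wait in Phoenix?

Convert departure to UTC: 7:20 AM + 4:00 = 11:20 AM UTC on Dec 13.
Add 7 hours 52 minutes flight time → 7:12 PM UTC.
Phoenix is UTC−7:00, so local arrival = 7:12 PM − 7:00 = 12:12 PM on Dec 13.
Layover = 4:22 PM − 12:12 PM = 4 hours 10 minutes.

4 hours 10 minutes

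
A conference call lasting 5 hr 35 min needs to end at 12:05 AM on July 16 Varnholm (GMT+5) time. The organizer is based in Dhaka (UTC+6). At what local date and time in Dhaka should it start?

Target end time in UTC: 12:05 AM − 5:00 = 7:05 PM on Jul 15.
Subtract 5 hours and 35 minutes → start 1:30 PM UTC on Jul 15.
Dhaka is UTC+6:00: 1:30 PM + 6:00 = 7:30 PM on Jul 15.

7:30 PM on Jul 15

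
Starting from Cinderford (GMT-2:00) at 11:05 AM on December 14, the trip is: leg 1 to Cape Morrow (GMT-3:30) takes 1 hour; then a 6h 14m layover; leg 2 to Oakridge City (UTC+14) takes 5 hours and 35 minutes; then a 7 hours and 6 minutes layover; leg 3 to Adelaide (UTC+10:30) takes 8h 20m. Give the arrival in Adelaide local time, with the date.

3:50 AM on December 16

Convert departure to UTC: 11:05 AM + 2:00 = 1:05 PM UTC on Dec 14.
Add 1 hour leg 1 → 2:05 PM UTC.
Add 6 hours and 14 minutes layover in Cape Morrow → 8:19 PM UTC.
Add 5 hours 35 minutes leg 2 → 1:54 AM UTC (Dec 15).
Add 7 hours 6 minutes layover in Oakridge City → 9:00 AM UTC.
Add 8 hours 20 minutes leg 3 → 5:20 PM UTC.
Adelaide is UTC+10:30, so local arrival = 5:20 PM + 10:30 = 3:50 AM on Dec 16.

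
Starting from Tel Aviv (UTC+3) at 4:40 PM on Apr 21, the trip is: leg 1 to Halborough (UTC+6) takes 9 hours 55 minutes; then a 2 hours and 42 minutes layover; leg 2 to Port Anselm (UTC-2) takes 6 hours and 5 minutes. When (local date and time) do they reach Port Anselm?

Convert departure to UTC: 4:40 PM − 3:00 = 1:40 PM UTC on Apr 21.
Add 9 hours and 55 minutes leg 1 → 11:35 PM UTC.
Add 2 hours 42 minutes layover in Halborough → 2:17 AM UTC (Apr 22).
Add 6 hours and 5 minutes leg 2 → 8:22 AM UTC.
Port Anselm is UTC−2:00, so local arrival = 8:22 AM − 2:00 = 6:22 AM on Apr 22.

6:22 AM on Apr 22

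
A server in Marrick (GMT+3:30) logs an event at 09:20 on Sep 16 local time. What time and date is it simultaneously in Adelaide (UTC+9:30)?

In UTC: 09:20 − 3:30 = 05:50 on Sep 16.
Adelaide is UTC+9:30: 05:50 + 9:30 = 15:20 on Sep 16.

15:20 on September 16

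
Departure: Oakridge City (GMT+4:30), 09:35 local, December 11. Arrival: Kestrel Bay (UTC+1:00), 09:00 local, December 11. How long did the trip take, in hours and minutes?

Departure in UTC: 09:35 − 4:30 = 05:05 on Dec 11.
Arrival in UTC: 09:00 − 1:00 = 08:00 on Dec 11.
Elapsed = 08:00 − 05:05 = 2 hours 55 minutes.

2 hours 55 minutes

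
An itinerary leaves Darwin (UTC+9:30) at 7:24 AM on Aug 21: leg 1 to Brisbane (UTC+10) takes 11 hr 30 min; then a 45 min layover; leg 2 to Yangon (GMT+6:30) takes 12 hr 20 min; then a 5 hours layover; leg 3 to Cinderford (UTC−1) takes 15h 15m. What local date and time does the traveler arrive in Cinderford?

5:44 PM on Aug 22

Convert departure to UTC: 7:24 AM − 9:30 = 9:54 PM UTC on Aug 20.
Add 11 hours and 30 minutes leg 1 → 9:24 AM UTC (Aug 21).
Add 45 minutes layover in Brisbane → 10:09 AM UTC.
Add 12 hours 20 minutes leg 2 → 10:29 PM UTC.
Add 5 hours layover in Yangon → 3:29 AM UTC (Aug 22).
Add 15 hours 15 minutes leg 3 → 6:44 PM UTC.
Cinderford is UTC−1:00, so local arrival = 6:44 PM − 1:00 = 5:44 PM on Aug 22.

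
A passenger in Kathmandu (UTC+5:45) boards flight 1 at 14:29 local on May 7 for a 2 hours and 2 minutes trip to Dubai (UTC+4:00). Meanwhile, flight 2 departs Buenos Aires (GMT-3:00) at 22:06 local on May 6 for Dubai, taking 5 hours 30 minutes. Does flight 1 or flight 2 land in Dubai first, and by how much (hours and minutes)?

Flight 1 in UTC: 14:29 − 5:45 = 08:44 on May 7.
+2 hours 2 minutes → arrive 10:46 UTC on May 7.
Flight 2 in UTC: 22:06 + 3:00 = 01:06 on May 7.
+5 hours and 30 minutes → arrive 06:36 UTC on May 7.
Flight 2 lands earlier by 4 hours 10 minutes.

the second, by 4 hours 10 minutes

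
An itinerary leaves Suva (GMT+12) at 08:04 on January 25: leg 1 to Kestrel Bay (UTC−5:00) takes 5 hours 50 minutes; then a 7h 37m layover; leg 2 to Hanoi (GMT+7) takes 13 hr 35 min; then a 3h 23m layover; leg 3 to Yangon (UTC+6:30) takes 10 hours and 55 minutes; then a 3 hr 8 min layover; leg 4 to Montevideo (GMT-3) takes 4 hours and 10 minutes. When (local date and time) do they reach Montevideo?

17:42 on January 26

Convert departure to UTC: 08:04 − 12:00 = 20:04 UTC on Jan 24.
Add 5 hours 50 minutes leg 1 → 01:54 UTC (Jan 25).
Add 7 hours and 37 minutes layover in Kestrel Bay → 09:31 UTC.
Add 13 hours and 35 minutes leg 2 → 23:06 UTC.
Add 3 hours 23 minutes layover in Hanoi → 02:29 UTC (Jan 26).
Add 10 hours and 55 minutes leg 3 → 13:24 UTC.
Add 3 hours 8 minutes layover in Yangon → 16:32 UTC.
Add 4 hours 10 minutes leg 4 → 20:42 UTC.
Montevideo is UTC−3:00, so local arrival = 20:42 − 3:00 = 17:42 on Jan 26.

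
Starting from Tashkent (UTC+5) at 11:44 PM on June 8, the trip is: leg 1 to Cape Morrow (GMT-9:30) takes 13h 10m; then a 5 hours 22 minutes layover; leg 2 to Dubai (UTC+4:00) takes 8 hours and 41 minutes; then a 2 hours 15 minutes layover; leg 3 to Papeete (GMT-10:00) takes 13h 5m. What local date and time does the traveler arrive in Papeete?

Convert departure to UTC: 11:44 PM − 5:00 = 6:44 PM UTC on Jun 8.
Add 13 hours 10 minutes leg 1 → 7:54 AM UTC (Jun 9).
Add 5 hours 22 minutes layover in Cape Morrow → 1:16 PM UTC.
Add 8 hours 41 minutes leg 2 → 9:57 PM UTC.
Add 2 hours and 15 minutes layover in Dubai → 12:12 AM UTC (Jun 10).
Add 13 hours 5 minutes leg 3 → 1:17 PM UTC.
Papeete is UTC−10:00, so local arrival = 1:17 PM − 10:00 = 3:17 AM on Jun 10.

3:17 AM on June 10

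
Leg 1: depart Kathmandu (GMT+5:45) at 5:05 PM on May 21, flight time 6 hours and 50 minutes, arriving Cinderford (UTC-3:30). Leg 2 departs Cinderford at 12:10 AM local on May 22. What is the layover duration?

9 hours 30 minutes

Convert departure to UTC: 5:05 PM − 5:45 = 11:20 AM UTC on May 21.
Add 6 hours and 50 minutes flight time → 6:10 PM UTC.
Cinderford is UTC−3:30, so local arrival = 6:10 PM − 3:30 = 2:40 PM on May 21.
Layover = 12:10 AM − 2:40 PM (+1 day) = 9 hours 30 minutes.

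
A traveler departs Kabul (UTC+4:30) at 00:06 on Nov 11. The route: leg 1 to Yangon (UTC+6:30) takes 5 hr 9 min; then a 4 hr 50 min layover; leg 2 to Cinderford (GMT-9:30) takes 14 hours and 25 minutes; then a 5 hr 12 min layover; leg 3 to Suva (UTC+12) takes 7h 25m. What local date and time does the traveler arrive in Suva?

20:37 on November 12

Convert departure to UTC: 00:06 − 4:30 = 19:36 UTC on Nov 10.
Add 5 hours 9 minutes leg 1 → 00:45 UTC (Nov 11).
Add 4 hours 50 minutes layover in Yangon → 05:35 UTC.
Add 14 hours 25 minutes leg 2 → 20:00 UTC.
Add 5 hours 12 minutes layover in Cinderford → 01:12 UTC (Nov 12).
Add 7 hours 25 minutes leg 3 → 08:37 UTC.
Suva is UTC+12:00, so local arrival = 08:37 + 12:00 = 20:37 on Nov 12.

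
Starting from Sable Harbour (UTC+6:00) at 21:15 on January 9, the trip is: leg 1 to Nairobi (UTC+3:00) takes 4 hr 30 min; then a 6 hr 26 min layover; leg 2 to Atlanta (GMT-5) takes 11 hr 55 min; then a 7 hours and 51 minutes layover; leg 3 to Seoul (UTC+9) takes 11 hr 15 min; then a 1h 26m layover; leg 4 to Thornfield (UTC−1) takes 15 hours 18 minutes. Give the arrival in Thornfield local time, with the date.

Convert departure to UTC: 21:15 − 6:00 = 15:15 UTC on Jan 9.
Add 4 hours 30 minutes leg 1 → 19:45 UTC.
Add 6 hours and 26 minutes layover in Nairobi → 02:11 UTC (Jan 10).
Add 11 hours 55 minutes leg 2 → 14:06 UTC.
Add 7 hours 51 minutes layover in Atlanta → 21:57 UTC.
Add 11 hours 15 minutes leg 3 → 09:12 UTC (Jan 11).
Add 1 hour and 26 minutes layover in Seoul → 10:38 UTC.
Add 15 hours 18 minutes leg 4 → 01:56 UTC (Jan 12).
Thornfield is UTC−1:00, so local arrival = 01:56 − 1:00 = 00:56 on Jan 12.

00:56 on Jan 12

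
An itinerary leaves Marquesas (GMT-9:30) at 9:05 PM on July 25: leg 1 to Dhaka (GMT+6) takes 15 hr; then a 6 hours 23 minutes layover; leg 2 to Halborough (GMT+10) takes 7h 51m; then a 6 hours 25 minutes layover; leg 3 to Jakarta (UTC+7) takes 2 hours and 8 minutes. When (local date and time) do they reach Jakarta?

3:22 AM on Jul 28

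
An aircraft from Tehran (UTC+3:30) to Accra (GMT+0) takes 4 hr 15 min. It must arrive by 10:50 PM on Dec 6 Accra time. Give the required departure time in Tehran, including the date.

10:05 PM on December 6

Target arrival is already UTC: 10:50 PM on Dec 6.
Subtract 4 hours 15 minutes → departure 6:35 PM UTC on Dec 6.
Tehran is UTC+3:30: 6:35 PM + 3:30 = 10:05 PM on Dec 6.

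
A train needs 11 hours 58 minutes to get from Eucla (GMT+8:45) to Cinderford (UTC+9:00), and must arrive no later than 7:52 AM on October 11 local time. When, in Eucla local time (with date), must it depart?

Target arrival in UTC: 7:52 AM − 9:00 = 10:52 PM on Oct 10.
Subtract 11 hours and 58 minutes → departure 10:54 AM UTC on Oct 10.
Eucla is UTC+8:45: 10:54 AM + 8:45 = 7:39 PM on Oct 10.

7:39 PM on October 10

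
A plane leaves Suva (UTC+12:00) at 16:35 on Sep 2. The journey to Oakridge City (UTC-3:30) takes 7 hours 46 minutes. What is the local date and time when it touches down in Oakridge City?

08:51 on September 2

Convert departure to UTC: 16:35 − 12:00 = 04:35 UTC on Sep 2.
Add 7 hours 46 minutes travel time → 12:21 UTC.
Oakridge City is UTC−3:30, so local arrival = 12:21 − 3:30 = 08:51 on Sep 2.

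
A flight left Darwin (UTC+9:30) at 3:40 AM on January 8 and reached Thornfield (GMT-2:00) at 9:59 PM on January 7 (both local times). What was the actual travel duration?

5 hours 49 minutes

Departure in UTC: 3:40 AM − 9:30 = 6:10 PM on Jan 7.
Arrival in UTC: 9:59 PM + 2:00 = 11:59 PM on Jan 7.
Elapsed = 11:59 PM − 6:10 PM = 5 hours 49 minutes.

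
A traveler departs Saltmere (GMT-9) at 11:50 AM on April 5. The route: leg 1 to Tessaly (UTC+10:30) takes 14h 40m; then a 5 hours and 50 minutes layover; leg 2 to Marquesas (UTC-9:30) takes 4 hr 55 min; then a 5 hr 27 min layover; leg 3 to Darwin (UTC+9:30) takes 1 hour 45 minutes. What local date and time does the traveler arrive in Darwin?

Convert departure to UTC: 11:50 AM + 9:00 = 8:50 PM UTC on Apr 5.
Add 14 hours 40 minutes leg 1 → 11:30 AM UTC (Apr 6).
Add 5 hours and 50 minutes layover in Tessaly → 5:20 PM UTC.
Add 4 hours and 55 minutes leg 2 → 10:15 PM UTC.
Add 5 hours 27 minutes layover in Marquesas → 3:42 AM UTC (Apr 7).
Add 1 hour 45 minutes leg 3 → 5:27 AM UTC.
Darwin is UTC+9:30, so local arrival = 5:27 AM + 9:30 = 2:57 PM on Apr 7.

2:57 PM on April 7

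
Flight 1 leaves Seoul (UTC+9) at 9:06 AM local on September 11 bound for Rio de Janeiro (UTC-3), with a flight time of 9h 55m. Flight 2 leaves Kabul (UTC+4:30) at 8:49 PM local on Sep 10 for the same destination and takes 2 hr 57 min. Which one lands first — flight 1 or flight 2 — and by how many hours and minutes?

the second, by 14 hours 45 minutes

Flight 1 in UTC: 9:06 AM − 9:00 = 12:06 AM on Sep 11.
+9 hours 55 minutes → arrive 10:01 AM UTC on Sep 11.
Flight 2 in UTC: 8:49 PM − 4:30 = 4:19 PM on Sep 10.
+2 hours and 57 minutes → arrive 7:16 PM UTC on Sep 10.
Flight 2 lands earlier by 14 hours 45 minutes.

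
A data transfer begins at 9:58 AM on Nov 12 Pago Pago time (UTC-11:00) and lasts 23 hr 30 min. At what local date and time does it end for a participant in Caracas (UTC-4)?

4:28 PM on November 13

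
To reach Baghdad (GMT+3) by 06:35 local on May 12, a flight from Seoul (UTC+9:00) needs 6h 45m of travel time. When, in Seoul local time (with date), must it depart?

Target arrival in UTC: 06:35 − 3:00 = 03:35 on May 12.
Subtract 6 hours 45 minutes → departure 20:50 UTC on May 11.
Seoul is UTC+9:00: 20:50 + 9:00 = 05:50 on May 12.

05:50 on May 12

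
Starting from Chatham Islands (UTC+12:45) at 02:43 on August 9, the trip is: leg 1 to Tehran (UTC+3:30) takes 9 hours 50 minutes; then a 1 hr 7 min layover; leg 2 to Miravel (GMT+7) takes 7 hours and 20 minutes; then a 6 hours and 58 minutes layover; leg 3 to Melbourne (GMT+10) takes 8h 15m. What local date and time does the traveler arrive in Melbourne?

09:28 on August 10

Convert departure to UTC: 02:43 − 12:45 = 13:58 UTC on Aug 8.
Add 9 hours 50 minutes leg 1 → 23:48 UTC.
Add 1 hour 7 minutes layover in Tehran → 00:55 UTC (Aug 9).
Add 7 hours and 20 minutes leg 2 → 08:15 UTC.
Add 6 hours and 58 minutes layover in Miravel → 15:13 UTC.
Add 8 hours 15 minutes leg 3 → 23:28 UTC.
Melbourne is UTC+10:00, so local arrival = 23:28 + 10:00 = 09:28 on Aug 10.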